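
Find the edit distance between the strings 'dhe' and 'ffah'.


Building DP table for s1='dhe' (len 3) and s2='ffah' (len 4):
       f  f  a  h
    0  1  2  3  4
  d 1  1  2  3  4
  h 2  2  2  3  3
  e 3  3  3  3  4
Edit distance = dp[3][4] = 4

4


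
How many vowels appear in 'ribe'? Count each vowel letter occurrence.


Scanning each character of 'ribe':
  Position 1: 'r' -> consonant (running count: 0)
  Position 2: 'i' -> vowel (running count: 1)
  Position 3: 'b' -> consonant (running count: 1)
  Position 4: 'e' -> vowel (running count: 2)
Total vowels: 2

2


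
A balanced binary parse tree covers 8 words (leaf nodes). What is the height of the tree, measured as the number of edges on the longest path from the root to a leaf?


In a balanced binary tree with n leaves the deepest leaf is ceil(log2(n)) edges below the root.
log2(8) = 3.0000
ceil(3.0000) = 3
height (edges) = 3

3


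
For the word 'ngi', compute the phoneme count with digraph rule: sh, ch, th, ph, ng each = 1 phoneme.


Parsing 'ngi' greedily, digraphs first:
  'ng' -> digraph (1 consonant phoneme) (phonemes so far: 1)
  'i' -> vowel phoneme (phonemes so far: 2)
Total phonemes: 2

2


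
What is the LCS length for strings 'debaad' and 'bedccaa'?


DP table for LCS of 'debaad' and 'bedccaa':
       b  e  d  c  c  a  a
    0  0  0  0  0  0  0  0
  d 0  0  0  1  1  1  1  1
  e 0  0  1  1  1  1  1  1
  b 0  1  1  1  1  1  1  1
  a 0  1  1  1  1  1  2  2
  a 0  1  1  1  1  1  2  3
  d 0  1  1  2  2  2  2  3
LCS: 'daa'
LCS length = 3

3


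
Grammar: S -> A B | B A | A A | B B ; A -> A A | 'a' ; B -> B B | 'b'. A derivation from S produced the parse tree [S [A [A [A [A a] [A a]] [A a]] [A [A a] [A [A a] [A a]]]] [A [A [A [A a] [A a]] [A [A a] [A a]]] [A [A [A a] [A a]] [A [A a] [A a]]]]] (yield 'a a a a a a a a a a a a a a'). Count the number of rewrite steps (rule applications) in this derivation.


Every bracketed nonterminal node [X ...] in the tree is produced by exactly one rule application.
Reading the tree off as a leftmost derivation:
  Step 1: S  =>  A A   (applied S -> A A)
  Step 2: A A  =>  A A A   (applied A -> A A)
  Step 3: A A A  =>  A A A A   (applied A -> A A)
  Step 4: A A A A  =>  A A A A A   (applied A -> A A)
  Step 5: A A A A A  =>  a A A A A   (applied A -> a)
  Step 6: a A A A A  =>  a a A A A   (applied A -> a)
  Step 7: a a A A A  =>  a a a A A   (applied A -> a)
  Step 8: a a a A A  =>  a a a A A A   (applied A -> A A)
  Step 9: a a a A A A  =>  a a a a A A   (applied A -> a)
  Step 10: a a a a A A  =>  a a a a A A A   (applied A -> A A)
  Step 11: a a a a A A A  =>  a a a a a A A   (applied A -> a)
  Step 12: a a a a a A A  =>  a a a a a a A   (applied A -> a)
  Step 13: a a a a a a A  =>  a a a a a a A A   (applied A -> A A)
  Step 14: a a a a a a A A  =>  a a a a a a A A A   (applied A -> A A)
  Step 15: a a a a a a A A A  =>  a a a a a a A A A A   (applied A -> A A)
  Step 16: a a a a a a A A A A  =>  a a a a a a a A A A   (applied A -> a)
  Step 17: a a a a a a a A A A  =>  a a a a a a a a A A   (applied A -> a)
  Step 18: a a a a a a a a A A  =>  a a a a a a a a A A A   (applied A -> A A)
  Step 19: a a a a a a a a A A A  =>  a a a a a a a a a A A   (applied A -> a)
  Step 20: a a a a a a a a a A A  =>  a a a a a a a a a a A   (applied A -> a)
  Step 21: a a a a a a a a a a A  =>  a a a a a a a a a a A A   (applied A -> A A)
  Step 22: a a a a a a a a a a A A  =>  a a a a a a a a a a A A A   (applied A -> A A)
  Step 23: a a a a a a a a a a A A A  =>  a a a a a a a a a a a A A   (applied A -> a)
  Step 24: a a a a a a a a a a a A A  =>  a a a a a a a a a a a a A   (applied A -> a)
  Step 25: a a a a a a a a a a a a A  =>  a a a a a a a a a a a a A A   (applied A -> A A)
  Step 26: a a a a a a a a a a a a A A  =>  a a a a a a a a a a a a a A   (applied A -> a)
  Step 27: a a a a a a a a a a a a a A  =>  a a a a a a a a a a a a a a   (applied A -> a)
Final yield: a a a a a a a a a a a a a a
Total rewrite steps: 27

27


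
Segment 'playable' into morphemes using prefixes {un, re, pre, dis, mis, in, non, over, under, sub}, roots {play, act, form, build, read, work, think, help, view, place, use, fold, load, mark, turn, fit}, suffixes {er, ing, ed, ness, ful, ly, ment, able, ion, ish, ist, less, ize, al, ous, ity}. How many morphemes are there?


Segmenting 'playable' against the inventory:
  'play' -> root (morpheme 1)
  'able' -> suffix (morpheme 2)
Total morphemes: 2

2


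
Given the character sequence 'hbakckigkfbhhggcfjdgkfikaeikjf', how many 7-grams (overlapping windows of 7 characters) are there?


String 'hbakckigkfbhhggcfjdgkfikaeikjf' has length L = 30.
Number of overlapping n-grams = L - n + 1
Substituting: 30 - 7 + 1 = 24

24


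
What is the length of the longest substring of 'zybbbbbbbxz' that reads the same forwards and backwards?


Scanning 'zybbbbbbbxz' for palindromic substrings.
Substring at positions 2-8: 'bbbbbbb'.
Check: reverse('bbbbbbb') = 'bbbbbbb' -> palindrome confirmed.
Neighbouring characters ('y' / 'x') break symmetry, so it cannot extend further.
No longer palindromic substring exists; longest length = 7

7


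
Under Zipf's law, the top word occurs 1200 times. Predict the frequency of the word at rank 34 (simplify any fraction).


Zipf's law: freq(rank) = f1 / rank
f1 = 1200, rank = 34
freq = 1200 / 34
GCD(1200, 34) = 2
Simplified: 600/17

600/17


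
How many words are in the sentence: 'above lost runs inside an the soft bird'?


Counting words by splitting on spaces:
  Word 1: 'above'
  Word 2: 'lost'
  Word 3: 'runs'
  Word 4: 'inside'
  Word 5: 'an'
  Word 6: 'the'
  Word 7: 'soft'
  Word 8: 'bird'
Total words: 8

8


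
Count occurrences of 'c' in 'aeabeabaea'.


Scanning 'aeabeabaea' for 'c':
  No matches found.
Total occurrences of 'c': 0

0


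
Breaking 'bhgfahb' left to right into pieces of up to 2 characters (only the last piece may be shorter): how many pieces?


'bhgfahb' has 7 characters.
Chunking with max size 2:
  Chunk 1: 'bh' (positions 0-1)
  Chunk 2: 'gf' (positions 2-3)
  Chunk 3: 'ah' (positions 4-5)
  Chunk 4: 'b' (positions 6-6)
Total chunks: ceil(7 / 2) = 4

4


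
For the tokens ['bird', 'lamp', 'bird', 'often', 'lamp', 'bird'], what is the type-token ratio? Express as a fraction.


Tokens: 6
Unique types: ('bird', 'lamp', 'often') = 3
TTR = 3/6
Simplify: divide both by 3 -> 1/2
TTR = 1/2

1/2


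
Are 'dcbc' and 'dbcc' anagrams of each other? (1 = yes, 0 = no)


Sort characters of 'dcbc': 'bccd'
Sort characters of 'dbcc': 'bccd'
Sorted forms match -> they ARE anagrams
Result: 1

1


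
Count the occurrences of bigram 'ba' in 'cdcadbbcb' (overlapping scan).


Scanning 'cdcadbbcb' for bigram 'ba':
  Position 0: 'cd' -> no
  Position 1: 'dc' -> no
  Position 2: 'ca' -> no
  Position 3: 'ad' -> no
  Position 4: 'db' -> no
  Position 5: 'bb' -> no
  Position 6: 'bc' -> no
  Position 7: 'cb' -> no
Total matches: 0

0


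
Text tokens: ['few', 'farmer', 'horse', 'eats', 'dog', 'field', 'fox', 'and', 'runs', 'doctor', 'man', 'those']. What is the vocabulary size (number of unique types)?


Listing all tokens and tracking unique types:
  Token 1: 'few' -> NEW (unique so far: 1)
  Token 2: 'farmer' -> NEW (unique so far: 2)
  Token 3: 'horse' -> NEW (unique so far: 3)
  Token 4: 'eats' -> NEW (unique so far: 4)
  Token 5: 'dog' -> NEW (unique so far: 5)
  Token 6: 'field' -> NEW (unique so far: 6)
  Token 7: 'fox' -> NEW (unique so far: 7)
  Token 8: 'and' -> NEW (unique so far: 8)
  Token 9: 'runs' -> NEW (unique so far: 9)
  Token 10: 'doctor' -> NEW (unique so far: 10)
  Token 11: 'man' -> NEW (unique so far: 11)
  Token 12: 'those' -> NEW (unique so far: 12)
Unique types: ('and', 'doctor', 'dog', 'eats', 'farmer', 'few', 'field', 'fox', 'horse', 'man', 'runs', 'those')
Vocabulary size: 12

12


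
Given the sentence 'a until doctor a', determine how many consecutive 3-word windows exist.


Word trigrams from [4] words:
  Trigram 1: (a until doctor)
  Trigram 2: (until doctor a)
Total word trigrams: 4 - 2 = 2

2


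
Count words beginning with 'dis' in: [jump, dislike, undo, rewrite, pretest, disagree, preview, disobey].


Checking each word for prefix 'dis':
  'jump' -> no (count: 0)
  'dislike' -> YES, starts with 'dis' (count: 1)
  'undo' -> no (count: 1)
  'rewrite' -> no (count: 1)
  'pretest' -> no (count: 1)
  'disagree' -> YES, starts with 'dis' (count: 2)
  'preview' -> no (count: 2)
  'disobey' -> YES, starts with 'dis' (count: 3)
Total with prefix 'dis': 3

3


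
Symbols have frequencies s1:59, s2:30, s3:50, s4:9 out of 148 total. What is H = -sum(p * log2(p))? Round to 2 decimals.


Computing entropy H = -sum(p_i * log2(p_i)):
  s1: p = 59/148 = 0.3986, -p*log2(p) = 0.5289
  s2: p = 30/148 = 0.2027, -p*log2(p) = 0.4667
  s3: p = 50/148 = 0.3378, -p*log2(p) = 0.5289
  s4: p = 9/148 = 0.0608, -p*log2(p) = 0.2456
H = sum of terms = 1.7701
Rounded to 2 decimals: 1.77

1.77


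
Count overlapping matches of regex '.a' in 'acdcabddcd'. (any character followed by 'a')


Pattern: .a means any character followed by 'a'.
Scanning 'acdcabddcd' position-by-position:
  Pos 0: window 'ac' -> no
  Pos 1: window 'cd' -> no
  Pos 2: window 'dc' -> no
  Pos 3: window 'ca' -> MATCH
  Pos 4: window 'ab' -> no
  Pos 5: window 'bd' -> no
  Pos 6: window 'dd' -> no
  Pos 7: window 'dc' -> no
  Pos 8: window 'cd' -> no
  Pos 9: window 'd' -> no
Total matches: 1

1


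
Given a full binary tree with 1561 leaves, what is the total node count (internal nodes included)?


Leaf nodes (terminals): 1561
Internal nodes = n - 1 = 1561 - 1 = 1560
Total = leaves + internal = 1561 + 1560 = 3121

3121


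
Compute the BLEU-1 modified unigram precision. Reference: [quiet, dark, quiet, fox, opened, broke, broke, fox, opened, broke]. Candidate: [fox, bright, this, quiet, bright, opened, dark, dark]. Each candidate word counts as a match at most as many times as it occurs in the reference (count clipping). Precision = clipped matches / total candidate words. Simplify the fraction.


Reference word counts: {'broke': 3, 'dark': 1, 'fox': 2, 'opened': 2, 'quiet': 2}
Checking each candidate word (with clipping):
  'fox' -> in reference (ref count 2, used 1/2) -> match (matches: 1)
  'bright' -> not in reference -> no match (matches: 1)
  'this' -> not in reference -> no match (matches: 1)
  'quiet' -> in reference (ref count 2, used 1/2) -> match (matches: 2)
  'bright' -> not in reference -> no match (matches: 2)
  'opened' -> in reference (ref count 2, used 1/2) -> match (matches: 3)
  'dark' -> in reference (ref count 1, used 1/1) -> match (matches: 4)
  'dark' -> ref count 1 already used up (1/1) -> clipped, no match (matches: 4)
Clipped matches: 4, Candidate length: 8
Precision = 4/8 = 1/2

1/2


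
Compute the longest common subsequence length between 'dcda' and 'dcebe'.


DP table for LCS of 'dcda' and 'dcebe':
       d  c  e  b  e
    0  0  0  0  0  0
  d 0  1  1  1  1  1
  c 0  1  2  2  2  2
  d 0  1  2  2  2  2
  a 0  1  2  2  2  2
LCS: 'dc'
LCS length = 2

2


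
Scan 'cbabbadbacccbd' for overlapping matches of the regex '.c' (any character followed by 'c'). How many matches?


Pattern: .c means any character followed by 'c'.
Scanning 'cbabbadbacccbd' position-by-position:
  Pos 0: window 'cb' -> no
  Pos 1: window 'ba' -> no
  Pos 2: window 'ab' -> no
  Pos 3: window 'bb' -> no
  Pos 4: window 'ba' -> no
  Pos 5: window 'ad' -> no
  Pos 6: window 'db' -> no
  Pos 7: window 'ba' -> no
  Pos 8: window 'ac' -> MATCH
  Pos 9: window 'cc' -> MATCH
  Pos 10: window 'cc' -> MATCH
  Pos 11: window 'cb' -> no
  Pos 12: window 'bd' -> no
  Pos 13: window 'd' -> no
Total matches: 3

3


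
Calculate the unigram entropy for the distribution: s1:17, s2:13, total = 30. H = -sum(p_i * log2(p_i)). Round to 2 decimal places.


Computing entropy H = -sum(p_i * log2(p_i)):
  s1: p = 17/30 = 0.5667, -p*log2(p) = 0.4643
  s2: p = 13/30 = 0.4333, -p*log2(p) = 0.5228
H = sum of terms = 0.9871
Rounded to 2 decimals: 0.99

0.99


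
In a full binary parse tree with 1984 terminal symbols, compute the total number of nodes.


Leaf nodes (terminals): 1984
Internal nodes = n - 1 = 1984 - 1 = 1983
Total = leaves + internal = 1984 + 1983 = 3967

3967


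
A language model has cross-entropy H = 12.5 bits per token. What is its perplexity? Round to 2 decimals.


Perplexity formula: PP = 2^H
H = 12.5
PP = 2^12.5
Decompose: 2^12.5 = 2^12 * 2^0.5 = 2^12 * sqrt(2)
2^12 = 4096, sqrt(2) ~ 1.4142136
PP ~ 4096 * 1.4142136 = 5792.6189056
Rounded to 2 decimals: 5792.62

5792.62


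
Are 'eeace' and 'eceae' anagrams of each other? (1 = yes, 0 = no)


Sort characters of 'eeace': 'aceee'
Sort characters of 'eceae': 'aceee'
Sorted forms match -> they ARE anagrams
Result: 1

1


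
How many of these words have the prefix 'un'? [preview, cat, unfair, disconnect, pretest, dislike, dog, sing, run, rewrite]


Checking each word for prefix 'un':
  'preview' -> no (count: 0)
  'cat' -> no (count: 0)
  'unfair' -> YES, starts with 'un' (count: 1)
  'disconnect' -> no (count: 1)
  'pretest' -> no (count: 1)
  'dislike' -> no (count: 1)
  'dog' -> no (count: 1)
  'sing' -> no (count: 1)
  'run' -> no (count: 1)
  'rewrite' -> no (count: 1)
Total with prefix 'un': 1

1


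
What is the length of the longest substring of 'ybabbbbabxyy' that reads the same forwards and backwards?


Scanning 'ybabbbbabxyy' for palindromic substrings.
Substring at positions 1-8: 'babbbbab'.
Check: reverse('babbbbab') = 'babbbbab' -> palindrome confirmed.
Neighbouring characters ('y' / 'x') break symmetry, so it cannot extend further.
No longer palindromic substring exists; longest length = 8

8


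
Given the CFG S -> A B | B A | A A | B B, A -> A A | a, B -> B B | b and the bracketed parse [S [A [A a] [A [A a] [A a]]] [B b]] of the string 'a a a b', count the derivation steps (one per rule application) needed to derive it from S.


Every bracketed nonterminal node [X ...] in the tree is produced by exactly one rule application.
Reading the tree off as a leftmost derivation:
  Step 1: S  =>  A B   (applied S -> A B)
  Step 2: A B  =>  A A B   (applied A -> A A)
  Step 3: A A B  =>  a A B   (applied A -> a)
  Step 4: a A B  =>  a A A B   (applied A -> A A)
  Step 5: a A A B  =>  a a A B   (applied A -> a)
  Step 6: a a A B  =>  a a a B   (applied A -> a)
  Step 7: a a a B  =>  a a a b   (applied B -> b)
Final yield: a a a b
Total rewrite steps: 7

7


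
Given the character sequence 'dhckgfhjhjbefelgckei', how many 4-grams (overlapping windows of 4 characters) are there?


String 'dhckgfhjhjbefelgckei' has length L = 20.
Number of overlapping n-grams = L - n + 1
Substituting: 20 - 4 + 1 = 17

17


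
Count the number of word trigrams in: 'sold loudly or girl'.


Word trigrams from [4] words:
  Trigram 1: (sold loudly or)
  Trigram 2: (loudly or girl)
Total word trigrams: 4 - 2 = 2

2


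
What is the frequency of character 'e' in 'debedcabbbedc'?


Scanning 'debedcabbbedc' for 'e':
  Position 1: 'e' -> MATCH (count: 1)
  Position 3: 'e' -> MATCH (count: 2)
  Position 10: 'e' -> MATCH (count: 3)
Total occurrences of 'e': 3

3


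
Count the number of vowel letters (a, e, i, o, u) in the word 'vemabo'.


Scanning each character of 'vemabo':
  Position 1: 'v' -> consonant (running count: 0)
  Position 2: 'e' -> vowel (running count: 1)
  Position 3: 'm' -> consonant (running count: 1)
  Position 4: 'a' -> vowel (running count: 2)
  Position 5: 'b' -> consonant (running count: 2)
  Position 6: 'o' -> vowel (running count: 3)
Total vowels: 3

3


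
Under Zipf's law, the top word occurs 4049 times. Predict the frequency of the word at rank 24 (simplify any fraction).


Zipf's law: freq(rank) = f1 / rank
f1 = 4049, rank = 24
freq = 4049 / 24
GCD(4049, 24) = 1
Simplified: 4049/24

4049/24


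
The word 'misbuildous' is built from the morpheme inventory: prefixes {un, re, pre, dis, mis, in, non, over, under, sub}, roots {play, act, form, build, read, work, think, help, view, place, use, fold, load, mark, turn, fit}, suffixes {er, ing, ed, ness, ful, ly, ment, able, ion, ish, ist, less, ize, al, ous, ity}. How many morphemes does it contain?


Segmenting 'misbuildous' against the inventory:
  'mis' -> prefix (morpheme 1)
  'build' -> root (morpheme 2)
  'ous' -> suffix (morpheme 3)
Total morphemes: 3

3


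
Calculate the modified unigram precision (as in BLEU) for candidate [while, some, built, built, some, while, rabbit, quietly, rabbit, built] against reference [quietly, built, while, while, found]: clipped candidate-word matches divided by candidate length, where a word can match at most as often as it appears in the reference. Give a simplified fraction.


Reference word counts: {'built': 1, 'found': 1, 'quietly': 1, 'while': 2}
Checking each candidate word (with clipping):
  'while' -> in reference (ref count 2, used 1/2) -> match (matches: 1)
  'some' -> not in reference -> no match (matches: 1)
  'built' -> in reference (ref count 1, used 1/1) -> match (matches: 2)
  'built' -> ref count 1 already used up (1/1) -> clipped, no match (matches: 2)
  'some' -> not in reference -> no match (matches: 2)
  'while' -> in reference (ref count 2, used 2/2) -> match (matches: 3)
  'rabbit' -> not in reference -> no match (matches: 3)
  'quietly' -> in reference (ref count 1, used 1/1) -> match (matches: 4)
  'rabbit' -> not in reference -> no match (matches: 4)
  'built' -> ref count 1 already used up (1/1) -> clipped, no match (matches: 4)
Clipped matches: 4, Candidate length: 10
Precision = 4/10 = 2/5

2/5


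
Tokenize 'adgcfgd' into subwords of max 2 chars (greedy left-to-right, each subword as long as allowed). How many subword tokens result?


'adgcfgd' has 7 characters.
Chunking with max size 2:
  Chunk 1: 'ad' (positions 0-1)
  Chunk 2: 'gc' (positions 2-3)
  Chunk 3: 'fg' (positions 4-5)
  Chunk 4: 'd' (positions 6-6)
Total chunks: ceil(7 / 2) = 4

4


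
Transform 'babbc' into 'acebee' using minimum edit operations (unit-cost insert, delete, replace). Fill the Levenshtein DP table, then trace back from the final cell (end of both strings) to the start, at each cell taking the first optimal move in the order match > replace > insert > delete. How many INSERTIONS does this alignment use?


Edit distance = 5. Backtracking from cell (5, 6) with preference match > replace > insert > delete,
then listing the resulting alignment 'babbc' -> 'acebee' left to right:
  Step 1: insert 'a' [insertion #1]
  Step 2: replace b->c
  Step 3: replace a->e
  Step 4: keep 'b'
  Step 5: replace b->e
  Step 6: replace c->e
Total insertions: 1

1


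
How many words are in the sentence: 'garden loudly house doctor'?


Counting words by splitting on spaces:
  Word 1: 'garden'
  Word 2: 'loudly'
  Word 3: 'house'
  Word 4: 'doctor'
Total words: 4

4


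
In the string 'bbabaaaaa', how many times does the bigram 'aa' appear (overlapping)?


Scanning 'bbabaaaaa' for bigram 'aa':
  Position 0: 'bb' -> no
  Position 1: 'ba' -> no
  Position 2: 'ab' -> no
  Position 3: 'ba' -> no
  Position 4: 'aa' -> MATCH
  Position 5: 'aa' -> MATCH
  Position 6: 'aa' -> MATCH
  Position 7: 'aa' -> MATCH
Total matches: 4

4


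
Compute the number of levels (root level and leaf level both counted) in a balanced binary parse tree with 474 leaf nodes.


In a balanced binary tree with n leaves the deepest leaf is ceil(log2(n)) edges below the root,
so counting node levels inclusive of root and leaves gives ceil(log2(n)) + 1 levels.
log2(474) = 8.8887
ceil(8.8887) = 9
levels = 9 + 1 = 10

10


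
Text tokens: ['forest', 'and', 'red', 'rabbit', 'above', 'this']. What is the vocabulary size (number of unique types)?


Listing all tokens and tracking unique types:
  Token 1: 'forest' -> NEW (unique so far: 1)
  Token 2: 'and' -> NEW (unique so far: 2)
  Token 3: 'red' -> NEW (unique so far: 3)
  Token 4: 'rabbit' -> NEW (unique so far: 4)
  Token 5: 'above' -> NEW (unique so far: 5)
  Token 6: 'this' -> NEW (unique so far: 6)
Unique types: ('above', 'and', 'forest', 'rabbit', 'red', 'this')
Vocabulary size: 6

6


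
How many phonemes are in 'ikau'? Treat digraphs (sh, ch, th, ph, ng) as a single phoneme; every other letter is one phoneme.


Parsing 'ikau' greedily, digraphs first:
  'i' -> vowel phoneme (phonemes so far: 1)
  'k' -> consonant phoneme (phonemes so far: 2)
  'a' -> vowel phoneme (phonemes so far: 3)
  'u' -> vowel phoneme (phonemes so far: 4)
Total phonemes: 4

4


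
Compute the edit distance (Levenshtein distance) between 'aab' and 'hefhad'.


Building DP table for s1='aab' (len 3) and s2='hefhad' (len 6):
       h  e  f  h  a  d
    0  1  2  3  4  5  6
  a 1  1  2  3  4  4  5
  a 2  2  2  3  4  4  5
  b 3  3  3  3  4  5  5
Edit distance = dp[3][6] = 5

5


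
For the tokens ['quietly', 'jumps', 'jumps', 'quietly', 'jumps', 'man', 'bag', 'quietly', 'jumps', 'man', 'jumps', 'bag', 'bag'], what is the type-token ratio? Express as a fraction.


Tokens: 13
Unique types: ('bag', 'jumps', 'man', 'quietly') = 4
TTR = 4/13
Already in lowest terms.

4/13


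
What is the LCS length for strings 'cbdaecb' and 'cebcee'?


DP table for LCS of 'cbdaecb' and 'cebcee':
       c  e  b  c  e  e
    0  0  0  0  0  0  0
  c 0  1  1  1  1  1  1
  b 0  1  1  2  2  2  2
  d 0  1  1  2  2  2  2
  a 0  1  1  2  2  2  2
  e 0  1  2  2  2  3  3
  c 0  1  2  2  3  3  3
  b 0  1  2  3  3  3  3
LCS: 'cbe'
LCS length = 3

3


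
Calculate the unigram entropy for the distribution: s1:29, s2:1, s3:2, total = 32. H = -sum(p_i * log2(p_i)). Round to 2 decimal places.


Computing entropy H = -sum(p_i * log2(p_i)):
  s1: p = 29/32 = 0.9062, -p*log2(p) = 0.1287
  s2: p = 1/32 = 0.0312, -p*log2(p) = 0.1562
  s3: p = 2/32 = 0.0625, -p*log2(p) = 0.2500
H = sum of terms = 0.5349
Rounded to 2 decimals: 0.53

0.53


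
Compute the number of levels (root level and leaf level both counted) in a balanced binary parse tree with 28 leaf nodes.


In a balanced binary tree with n leaves the deepest leaf is ceil(log2(n)) edges below the root,
so counting node levels inclusive of root and leaves gives ceil(log2(n)) + 1 levels.
log2(28) = 4.8074
ceil(4.8074) = 5
levels = 5 + 1 = 6

6


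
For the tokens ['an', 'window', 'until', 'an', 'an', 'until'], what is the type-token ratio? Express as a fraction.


Tokens: 6
Unique types: ('an', 'until', 'window') = 3
TTR = 3/6
Simplify: divide both by 3 -> 1/2
TTR = 1/2

1/2


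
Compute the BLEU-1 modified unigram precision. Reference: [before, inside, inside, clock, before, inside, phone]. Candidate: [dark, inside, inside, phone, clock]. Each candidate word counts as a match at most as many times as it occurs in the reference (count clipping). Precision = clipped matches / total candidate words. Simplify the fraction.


Reference word counts: {'before': 2, 'clock': 1, 'inside': 3, 'phone': 1}
Checking each candidate word (with clipping):
  'dark' -> not in reference -> no match (matches: 0)
  'inside' -> in reference (ref count 3, used 1/3) -> match (matches: 1)
  'inside' -> in reference (ref count 3, used 2/3) -> match (matches: 2)
  'phone' -> in reference (ref count 1, used 1/1) -> match (matches: 3)
  'clock' -> in reference (ref count 1, used 1/1) -> match (matches: 4)
Clipped matches: 4, Candidate length: 5
Precision = 4/5

4/5


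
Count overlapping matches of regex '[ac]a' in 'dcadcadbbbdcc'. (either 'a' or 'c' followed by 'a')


Pattern: [ac]a means either 'a' or 'c' followed by 'a'.
Scanning 'dcadcadbbbdcc' position-by-position:
  Pos 0: window 'dc' -> no
  Pos 1: window 'ca' -> MATCH
  Pos 2: window 'ad' -> no
  Pos 3: window 'dc' -> no
  Pos 4: window 'ca' -> MATCH
  Pos 5: window 'ad' -> no
  Pos 6: window 'db' -> no
  Pos 7: window 'bb' -> no
  Pos 8: window 'bb' -> no
  Pos 9: window 'bd' -> no
  Pos 10: window 'dc' -> no
  Pos 11: window 'cc' -> no
  Pos 12: window 'c' -> no
Total matches: 2

2


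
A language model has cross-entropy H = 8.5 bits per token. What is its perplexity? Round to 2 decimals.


Perplexity formula: PP = 2^H
H = 8.5
PP = 2^8.5
Decompose: 2^8.5 = 2^8 * 2^0.5 = 2^8 * sqrt(2)
2^8 = 256, sqrt(2) ~ 1.4142136
PP ~ 256 * 1.4142136 = 362.0386816
Rounded to 2 decimals: 362.04

362.04


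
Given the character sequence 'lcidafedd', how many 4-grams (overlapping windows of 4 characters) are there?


String 'lcidafedd' has length L = 9.
Number of overlapping n-grams = L - n + 1
Substituting: 9 - 4 + 1 = 6

6


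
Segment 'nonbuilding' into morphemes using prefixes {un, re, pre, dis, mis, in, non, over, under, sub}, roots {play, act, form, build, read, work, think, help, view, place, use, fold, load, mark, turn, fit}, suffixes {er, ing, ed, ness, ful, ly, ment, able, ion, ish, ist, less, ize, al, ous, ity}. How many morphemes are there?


Segmenting 'nonbuilding' against the inventory:
  'non' -> prefix (morpheme 1)
  'build' -> root (morpheme 2)
  'ing' -> suffix (morpheme 3)
Total morphemes: 3

3


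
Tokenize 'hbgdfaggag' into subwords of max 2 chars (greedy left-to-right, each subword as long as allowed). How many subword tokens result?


'hbgdfaggag' has 10 characters.
Chunking with max size 2:
  Chunk 1: 'hb' (positions 0-1)
  Chunk 2: 'gd' (positions 2-3)
  Chunk 3: 'fa' (positions 4-5)
  Chunk 4: 'gg' (positions 6-7)
  Chunk 5: 'ag' (positions 8-9)
Total chunks: ceil(10 / 2) = 5

5


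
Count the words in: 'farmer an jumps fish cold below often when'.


Counting words by splitting on spaces:
  Word 1: 'farmer'
  Word 2: 'an'
  Word 3: 'jumps'
  Word 4: 'fish'
  Word 5: 'cold'
  Word 6: 'below'
  Word 7: 'often'
  Word 8: 'when'
Total words: 8

8


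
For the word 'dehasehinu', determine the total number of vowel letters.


Scanning each character of 'dehasehinu':
  Position 1: 'd' -> consonant (running count: 0)
  Position 2: 'e' -> vowel (running count: 1)
  Position 3: 'h' -> consonant (running count: 1)
  Position 4: 'a' -> vowel (running count: 2)
  Position 5: 's' -> consonant (running count: 2)
  Position 6: 'e' -> vowel (running count: 3)
  Position 7: 'h' -> consonant (running count: 3)
  Position 8: 'i' -> vowel (running count: 4)
  Position 9: 'n' -> consonant (running count: 4)
  Position 10: 'u' -> vowel (running count: 5)
Total vowels: 5

5


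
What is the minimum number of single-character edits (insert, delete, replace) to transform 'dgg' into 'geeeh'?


Building DP table for s1='dgg' (len 3) and s2='geeeh' (len 5):
       g  e  e  e  h
    0  1  2  3  4  5
  d 1  1  2  3  4  5
  g 2  1  2  3  4  5
  g 3  2  2  3  4  5
Edit distance = dp[3][5] = 5

5


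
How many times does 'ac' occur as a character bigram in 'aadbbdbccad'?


Scanning 'aadbbdbccad' for bigram 'ac':
  Position 0: 'aa' -> no
  Position 1: 'ad' -> no
  Position 2: 'db' -> no
  Position 3: 'bb' -> no
  Position 4: 'bd' -> no
  Position 5: 'db' -> no
  Position 6: 'bc' -> no
  Position 7: 'cc' -> no
  Position 8: 'ca' -> no
  Position 9: 'ad' -> no
Total matches: 0

0


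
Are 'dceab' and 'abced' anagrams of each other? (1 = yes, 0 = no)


Sort characters of 'dceab': 'abcde'
Sort characters of 'abced': 'abcde'
Sorted forms match -> they ARE anagrams
Result: 1

1


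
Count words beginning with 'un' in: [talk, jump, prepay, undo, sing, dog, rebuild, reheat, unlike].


Checking each word for prefix 'un':
  'talk' -> no (count: 0)
  'jump' -> no (count: 0)
  'prepay' -> no (count: 0)
  'undo' -> YES, starts with 'un' (count: 1)
  'sing' -> no (count: 1)
  'dog' -> no (count: 1)
  'rebuild' -> no (count: 1)
  'reheat' -> no (count: 1)
  'unlike' -> YES, starts with 'un' (count: 2)
Total with prefix 'un': 2

2


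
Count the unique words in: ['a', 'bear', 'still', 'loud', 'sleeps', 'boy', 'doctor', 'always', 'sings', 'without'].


Listing all tokens and tracking unique types:
  Token 1: 'a' -> NEW (unique so far: 1)
  Token 2: 'bear' -> NEW (unique so far: 2)
  Token 3: 'still' -> NEW (unique so far: 3)
  Token 4: 'loud' -> NEW (unique so far: 4)
  Token 5: 'sleeps' -> NEW (unique so far: 5)
  Token 6: 'boy' -> NEW (unique so far: 6)
  Token 7: 'doctor' -> NEW (unique so far: 7)
  Token 8: 'always' -> NEW (unique so far: 8)
  Token 9: 'sings' -> NEW (unique so far: 9)
  Token 10: 'without' -> NEW (unique so far: 10)
Unique types: ('a', 'always', 'bear', 'boy', 'doctor', 'loud', 'sings', 'sleeps', 'still', 'without')
Vocabulary size: 10

10


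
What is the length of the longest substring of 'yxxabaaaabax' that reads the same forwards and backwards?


Scanning 'yxxabaaaabax' for palindromic substrings.
Substring at positions 2-11: 'xabaaaabax'.
Check: reverse('xabaaaabax') = 'xabaaaabax' -> palindrome confirmed.
Neighbouring characters ('x' / '-') break symmetry, so it cannot extend further.
No longer palindromic substring exists; longest length = 10

10


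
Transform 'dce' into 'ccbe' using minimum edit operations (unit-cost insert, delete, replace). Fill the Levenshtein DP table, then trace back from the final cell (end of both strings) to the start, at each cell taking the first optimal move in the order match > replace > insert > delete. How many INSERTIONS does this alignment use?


Edit distance = 2. Backtracking from cell (3, 4) with preference match > replace > insert > delete,
then listing the resulting alignment 'dce' -> 'ccbe' left to right:
  Step 1: replace d->c
  Step 2: keep 'c'
  Step 3: insert 'b' [insertion #1]
  Step 4: keep 'e'
Total insertions: 1

1


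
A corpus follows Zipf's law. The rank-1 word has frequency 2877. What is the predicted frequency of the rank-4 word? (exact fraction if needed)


Zipf's law: freq(rank) = f1 / rank
f1 = 2877, rank = 4
freq = 2877 / 4
GCD(2877, 4) = 1
Simplified: 2877/4

2877/4


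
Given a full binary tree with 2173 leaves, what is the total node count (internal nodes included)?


Leaf nodes (terminals): 2173
Internal nodes = n - 1 = 2173 - 1 = 2172
Total = leaves + internal = 2173 + 2172 = 4345

4345


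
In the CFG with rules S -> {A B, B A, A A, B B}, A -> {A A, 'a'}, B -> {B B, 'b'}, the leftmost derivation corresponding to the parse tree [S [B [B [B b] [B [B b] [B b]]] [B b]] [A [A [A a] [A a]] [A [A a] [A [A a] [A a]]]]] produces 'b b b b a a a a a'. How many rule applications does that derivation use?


Every bracketed nonterminal node [X ...] in the tree is produced by exactly one rule application.
Reading the tree off as a leftmost derivation:
  Step 1: S  =>  B A   (applied S -> B A)
  Step 2: B A  =>  B B A   (applied B -> B B)
  Step 3: B B A  =>  B B B A   (applied B -> B B)
  Step 4: B B B A  =>  b B B A   (applied B -> b)
  Step 5: b B B A  =>  b B B B A   (applied B -> B B)
  Step 6: b B B B A  =>  b b B B A   (applied B -> b)
  Step 7: b b B B A  =>  b b b B A   (applied B -> b)
  Step 8: b b b B A  =>  b b b b A   (applied B -> b)
  Step 9: b b b b A  =>  b b b b A A   (applied A -> A A)
  Step 10: b b b b A A  =>  b b b b A A A   (applied A -> A A)
  Step 11: b b b b A A A  =>  b b b b a A A   (applied A -> a)
  Step 12: b b b b a A A  =>  b b b b a a A   (applied A -> a)
  Step 13: b b b b a a A  =>  b b b b a a A A   (applied A -> A A)
  Step 14: b b b b a a A A  =>  b b b b a a a A   (applied A -> a)
  Step 15: b b b b a a a A  =>  b b b b a a a A A   (applied A -> A A)
  Step 16: b b b b a a a A A  =>  b b b b a a a a A   (applied A -> a)
  Step 17: b b b b a a a a A  =>  b b b b a a a a a   (applied A -> a)
Final yield: b b b b a a a a a
Total rewrite steps: 17

17


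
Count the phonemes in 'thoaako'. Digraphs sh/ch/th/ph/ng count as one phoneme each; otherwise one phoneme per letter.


Parsing 'thoaako' greedily, digraphs first:
  'th' -> digraph (1 consonant phoneme) (phonemes so far: 1)
  'o' -> vowel phoneme (phonemes so far: 2)
  'a' -> vowel phoneme (phonemes so far: 3)
  'a' -> vowel phoneme (phonemes so far: 4)
  'k' -> consonant phoneme (phonemes so far: 5)
  'o' -> vowel phoneme (phonemes so far: 6)
Total phonemes: 6

6


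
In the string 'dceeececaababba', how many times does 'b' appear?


Scanning 'dceeececaababba' for 'b':
  Position 10: 'b' -> MATCH (count: 1)
  Position 12: 'b' -> MATCH (count: 2)
  Position 13: 'b' -> MATCH (count: 3)
Total occurrences of 'b': 3

3


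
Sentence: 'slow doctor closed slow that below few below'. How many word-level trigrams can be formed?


Word trigrams from [8] words:
  Trigram 1: (slow doctor closed)
  Trigram 2: (doctor closed slow)
  Trigram 3: (closed slow that)
  Trigram 4: (slow that below)
  Trigram 5: (that below few)
  Trigram 6: (below few below)
Total word trigrams: 8 - 2 = 6

6


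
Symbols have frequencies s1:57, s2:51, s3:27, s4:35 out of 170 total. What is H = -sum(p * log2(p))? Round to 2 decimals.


Computing entropy H = -sum(p_i * log2(p_i)):
  s1: p = 57/170 = 0.3353, -p*log2(p) = 0.5286
  s2: p = 51/170 = 0.3000, -p*log2(p) = 0.5211
  s3: p = 27/170 = 0.1588, -p*log2(p) = 0.4216
  s4: p = 35/170 = 0.2059, -p*log2(p) = 0.4694
H = sum of terms = 1.9407
Rounded to 2 decimals: 1.94

1.94


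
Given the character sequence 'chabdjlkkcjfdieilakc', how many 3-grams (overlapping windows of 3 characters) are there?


String 'chabdjlkkcjfdieilakc' has length L = 20.
Number of overlapping n-grams = L - n + 1
Substituting: 20 - 3 + 1 = 18

18


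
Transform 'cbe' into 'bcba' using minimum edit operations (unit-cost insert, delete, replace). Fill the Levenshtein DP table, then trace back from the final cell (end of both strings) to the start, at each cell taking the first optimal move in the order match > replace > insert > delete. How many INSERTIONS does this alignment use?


Edit distance = 2. Backtracking from cell (3, 4) with preference match > replace > insert > delete,
then listing the resulting alignment 'cbe' -> 'bcba' left to right:
  Step 1: insert 'b' [insertion #1]
  Step 2: keep 'c'
  Step 3: keep 'b'
  Step 4: replace e->a
Total insertions: 1

1


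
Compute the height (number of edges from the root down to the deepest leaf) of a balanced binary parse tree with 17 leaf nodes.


In a balanced binary tree with n leaves the deepest leaf is ceil(log2(n)) edges below the root.
log2(17) = 4.0875
ceil(4.0875) = 5
height (edges) = 5

5


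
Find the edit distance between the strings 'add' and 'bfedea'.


Building DP table for s1='add' (len 3) and s2='bfedea' (len 6):
       b  f  e  d  e  a
    0  1  2  3  4  5  6
  a 1  1  2  3  4  5  5
  d 2  2  2  3  3  4  5
  d 3  3  3  3  3  4  5
Edit distance = dp[3][6] = 5

5


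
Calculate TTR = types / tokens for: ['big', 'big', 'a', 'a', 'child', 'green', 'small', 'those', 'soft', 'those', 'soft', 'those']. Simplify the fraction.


Tokens: 12
Unique types: ('a', 'big', 'child', 'green', 'small', 'soft', 'those') = 7
TTR = 7/12
Already in lowest terms.

7/12


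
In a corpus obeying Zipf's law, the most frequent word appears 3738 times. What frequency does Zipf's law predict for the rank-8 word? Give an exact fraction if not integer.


Zipf's law: freq(rank) = f1 / rank
f1 = 3738, rank = 8
freq = 3738 / 8
GCD(3738, 8) = 2
Simplified: 1869/4

1869/4


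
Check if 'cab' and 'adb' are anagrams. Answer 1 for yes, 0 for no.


Sort characters of 'cab': 'abc'
Sort characters of 'adb': 'abd'
Sorted forms differ -> they are NOT anagrams
Result: 0

0


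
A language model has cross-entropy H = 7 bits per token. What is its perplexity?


Perplexity formula: PP = 2^H
H = 7
PP = 2^7
Steps: 2^1 = 2, 2^2 = 4, 2^3 = 8, 2^4 = 16, 2^5 = 32, 2^6 = 64, 2^7 = 128
PP = 128

128


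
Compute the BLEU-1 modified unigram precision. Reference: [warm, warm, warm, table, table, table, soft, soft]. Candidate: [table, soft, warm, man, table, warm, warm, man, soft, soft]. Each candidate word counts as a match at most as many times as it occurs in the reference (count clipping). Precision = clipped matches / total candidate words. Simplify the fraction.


Reference word counts: {'soft': 2, 'table': 3, 'warm': 3}
Checking each candidate word (with clipping):
  'table' -> in reference (ref count 3, used 1/3) -> match (matches: 1)
  'soft' -> in reference (ref count 2, used 1/2) -> match (matches: 2)
  'warm' -> in reference (ref count 3, used 1/3) -> match (matches: 3)
  'man' -> not in reference -> no match (matches: 3)
  'table' -> in reference (ref count 3, used 2/3) -> match (matches: 4)
  'warm' -> in reference (ref count 3, used 2/3) -> match (matches: 5)
  'warm' -> in reference (ref count 3, used 3/3) -> match (matches: 6)
  'man' -> not in reference -> no match (matches: 6)
  'soft' -> in reference (ref count 2, used 2/2) -> match (matches: 7)
  'soft' -> ref count 2 already used up (2/2) -> clipped, no match (matches: 7)
Clipped matches: 7, Candidate length: 10
Precision = 7/10

7/10


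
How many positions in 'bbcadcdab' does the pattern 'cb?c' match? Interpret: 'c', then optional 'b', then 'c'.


Pattern: cb?c means 'c', then optional 'b', then 'c'.
Scanning 'bbcadcdab' position-by-position:
  Pos 0: window 'bbc' -> no
  Pos 1: window 'bca' -> no
  Pos 2: window 'cad' -> no
  Pos 3: window 'adc' -> no
  Pos 4: window 'dcd' -> no
  Pos 5: window 'cda' -> no
  Pos 6: window 'dab' -> no
  Pos 7: window 'ab' -> no
  Pos 8: window 'b' -> no
Total matches: 0

0


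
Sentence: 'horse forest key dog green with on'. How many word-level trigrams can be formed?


Word trigrams from [7] words:
  Trigram 1: (horse forest key)
  Trigram 2: (forest key dog)
  Trigram 3: (key dog green)
  Trigram 4: (dog green with)
  Trigram 5: (green with on)
Total word trigrams: 7 - 2 = 5

5


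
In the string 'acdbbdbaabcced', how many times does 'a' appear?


Scanning 'acdbbdbaabcced' for 'a':
  Position 0: 'a' -> MATCH (count: 1)
  Position 7: 'a' -> MATCH (count: 2)
  Position 8: 'a' -> MATCH (count: 3)
Total occurrences of 'a': 3

3


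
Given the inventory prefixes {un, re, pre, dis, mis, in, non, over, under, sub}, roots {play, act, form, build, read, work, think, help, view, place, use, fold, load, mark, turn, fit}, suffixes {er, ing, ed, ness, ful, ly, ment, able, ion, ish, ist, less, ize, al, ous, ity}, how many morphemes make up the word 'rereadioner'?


Segmenting 'rereadioner' against the inventory:
  're' -> prefix (morpheme 1)
  'read' -> root (morpheme 2)
  'ion' -> suffix (morpheme 3)
  'er' -> suffix (morpheme 4)
Total morphemes: 4

4


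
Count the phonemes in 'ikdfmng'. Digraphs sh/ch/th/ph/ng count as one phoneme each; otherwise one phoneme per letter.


Parsing 'ikdfmng' greedily, digraphs first:
  'i' -> vowel phoneme (phonemes so far: 1)
  'k' -> consonant phoneme (phonemes so far: 2)
  'd' -> consonant phoneme (phonemes so far: 3)
  'f' -> consonant phoneme (phonemes so far: 4)
  'm' -> consonant phoneme (phonemes so far: 5)
  'ng' -> digraph (1 consonant phoneme) (phonemes so far: 6)
Total phonemes: 6

6


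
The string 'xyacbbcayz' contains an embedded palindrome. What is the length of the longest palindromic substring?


Scanning 'xyacbbcayz' for palindromic substrings.
Substring at positions 1-8: 'yacbbcay'.
Check: reverse('yacbbcay') = 'yacbbcay' -> palindrome confirmed.
Neighbouring characters ('x' / 'z') break symmetry, so it cannot extend further.
No longer palindromic substring exists; longest length = 8

8


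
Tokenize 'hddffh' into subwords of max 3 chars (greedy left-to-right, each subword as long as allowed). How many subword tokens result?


'hddffh' has 6 characters.
Chunking with max size 3:
  Chunk 1: 'hdd' (positions 0-2)
  Chunk 2: 'ffh' (positions 3-5)
Total chunks: ceil(6 / 3) = 2

2


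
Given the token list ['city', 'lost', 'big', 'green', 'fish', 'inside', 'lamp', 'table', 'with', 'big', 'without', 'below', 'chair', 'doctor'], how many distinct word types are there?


Listing all tokens and tracking unique types:
  Token 1: 'city' -> NEW (unique so far: 1)
  Token 2: 'lost' -> NEW (unique so far: 2)
  Token 3: 'big' -> NEW (unique so far: 3)
  Token 4: 'green' -> NEW (unique so far: 4)
  Token 5: 'fish' -> NEW (unique so far: 5)
  Token 6: 'inside' -> NEW (unique so far: 6)
  Token 7: 'lamp' -> NEW (unique so far: 7)
  Token 8: 'table' -> NEW (unique so far: 8)
  Token 9: 'with' -> NEW (unique so far: 9)
  Token 10: 'big' -> duplicate (unique so far: 9)
  Token 11: 'without' -> NEW (unique so far: 10)
  Token 12: 'below' -> NEW (unique so far: 11)
  Token 13: 'chair' -> NEW (unique so far: 12)
  Token 14: 'doctor' -> NEW (unique so far: 13)
Unique types: ('below', 'big', 'chair', 'city', 'doctor', 'fish', 'green', 'inside', 'lamp', 'lost', 'table', 'with', 'without')
Vocabulary size: 13

13
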